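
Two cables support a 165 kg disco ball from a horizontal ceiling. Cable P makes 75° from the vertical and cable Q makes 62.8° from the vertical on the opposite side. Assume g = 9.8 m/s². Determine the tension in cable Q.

Angles from the horizontal: cable P is 90° − 75° = 15°, cable Q is 90° − 62.8° = 27.2°.
Weight W = 165 × 9.8 = 1617 N acts straight down.
Horizontal: T_P cos 15° = T_Q cos 27.2°  →  T_P = 0.9208 T_Q.
Vertical: T_P sin 15° + T_Q sin 27.2° = 1617.
Substituting the horizontal relation into the vertical equation gives 0.6954 T_Q = 1617, so T_Q = 2325 N.

T_Q ≈ 2330 N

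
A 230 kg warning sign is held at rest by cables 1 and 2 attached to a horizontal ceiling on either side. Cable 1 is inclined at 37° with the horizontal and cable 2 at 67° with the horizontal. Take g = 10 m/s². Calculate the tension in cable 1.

Weight W = 230 × 10 = 2300 N acts straight down.
Horizontal: T_1 cos 37° = T_2 cos 67°  →  T_2 = 2.044 T_1.
Vertical: T_1 sin 37° + T_2 sin 67° = 2300.
Substituting the horizontal relation into the vertical equation gives 2.483 T_1 = 2300, so T_1 = 926.2 N.

T_1 ≈ 926 N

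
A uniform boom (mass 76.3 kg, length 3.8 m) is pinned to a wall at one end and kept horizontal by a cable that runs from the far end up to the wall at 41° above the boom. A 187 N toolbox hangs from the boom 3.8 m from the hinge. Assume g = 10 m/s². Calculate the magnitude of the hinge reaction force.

|H| ≈ 757 N

Take torques about the hinge: T sin 41° · 3.8 = 76.3×10×1.9 + 187×3.8 = 2160.3 N·m.
So T = 2160.3 / (0.6561 × 3.8) = 866.54 N.
ΣF_x = 0: H_x = T cos 41° = 653.98 N.
ΣF_y = 0: H_y = (76.3×10 + 187) − T sin 41° = 950 − 568.5 = 381.5 N.
|H| = √(H_x² + H_y²) = √((653.98)² + (381.5)²) = 757.12 N.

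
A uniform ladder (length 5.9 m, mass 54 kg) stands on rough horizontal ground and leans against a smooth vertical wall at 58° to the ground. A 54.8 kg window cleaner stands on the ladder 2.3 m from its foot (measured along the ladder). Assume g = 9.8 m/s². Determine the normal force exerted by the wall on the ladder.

N_wall ≈ 296 N

Torques about the foot: N_wall · 5.9 sin 58° = 54×9.8×2.95 cos 58° + 54.8×9.8×2.3 cos 58° → N_wall = 296.16 N.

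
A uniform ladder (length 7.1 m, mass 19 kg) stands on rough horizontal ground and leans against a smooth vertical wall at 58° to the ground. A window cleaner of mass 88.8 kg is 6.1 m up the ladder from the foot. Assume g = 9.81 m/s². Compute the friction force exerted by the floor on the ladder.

Torques about the foot: N_wall · 7.1 sin 58° = 19×9.81×3.55 cos 58° + 88.8×9.81×6.1 cos 58° → N_wall = 525.91 N.
ΣF_x = 0: f_floor = N_wall = 525.91 N.

f ≈ 526 N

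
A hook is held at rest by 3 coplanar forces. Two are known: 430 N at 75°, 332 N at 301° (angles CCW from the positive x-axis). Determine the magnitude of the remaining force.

Sum the known components: ΣF_x = 282.3 N, ΣF_y = 130.8 N.
For equilibrium the remaining force must supply (−ΣF_x, −ΣF_y) = (-282.3, -130.8) N.
Magnitude = √((-282.3)² + (-130.8)²) = 311.1 N; direction = atan2(-130.8, -282.3) = 204.9°.

F ≈ 311 N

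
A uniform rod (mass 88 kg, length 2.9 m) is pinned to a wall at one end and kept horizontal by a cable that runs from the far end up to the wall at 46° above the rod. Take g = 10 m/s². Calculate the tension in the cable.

T ≈ 612 N

Take torques about the hinge: T sin 46° · 2.9 = 88×10×1.45 = 1276 N·m.
So T = 1276 / (0.7193 × 2.9) = 611.67 N.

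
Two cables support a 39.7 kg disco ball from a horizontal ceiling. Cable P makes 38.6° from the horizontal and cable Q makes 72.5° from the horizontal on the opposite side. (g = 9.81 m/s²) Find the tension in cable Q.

T_Q ≈ 326 N

Weight W = 39.7 × 9.81 = 389.5 N acts straight down.
Horizontal: T_P cos 38.6° = T_Q cos 72.5°  →  T_P = 0.3848 T_Q.
Vertical: T_P sin 38.6° + T_Q sin 72.5° = 389.5.
Substituting the horizontal relation into the vertical equation gives 1.194 T_Q = 389.5, so T_Q = 326.2 N.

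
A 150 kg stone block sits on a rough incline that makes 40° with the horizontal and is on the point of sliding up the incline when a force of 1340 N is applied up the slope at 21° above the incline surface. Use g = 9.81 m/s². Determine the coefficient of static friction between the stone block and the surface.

μ ≈ 0.472

On the verge of sliding up the incline, friction is at its maximum μN and acts down the slope.
Perpendicular to incline: N = W cos 40° − P sin 21° = 1127 − 480.2 = 647 N.
Along incline: P cos 21° − μN = W sin 40° → μ = −(W sin 40° − P cos 21°) / N = 0.4716.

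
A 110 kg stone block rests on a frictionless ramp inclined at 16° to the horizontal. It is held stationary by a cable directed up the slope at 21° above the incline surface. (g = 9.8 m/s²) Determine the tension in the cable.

T ≈ 318 N

Take axes along and perpendicular to the incline. Weight components: W sin 16° = 297.1 N down-slope, W cos 16° = 1036 N into the surface.
Along incline: T cos 21° = W sin 16° → T = 318.3 N.
Perpendicular: N = W cos 16° − T sin 21° = 922.2 N.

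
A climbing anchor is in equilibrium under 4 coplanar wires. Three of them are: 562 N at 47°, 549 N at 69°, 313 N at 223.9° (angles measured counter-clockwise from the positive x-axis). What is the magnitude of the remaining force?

F ≈ 790 N

Sum the known components: ΣF_x = 354.5 N, ΣF_y = 706.5 N.
For equilibrium the remaining force must supply (−ΣF_x, −ΣF_y) = (-354.5, -706.5) N.
Magnitude = √((-354.5)² + (-706.5)²) = 790.5 N; direction = atan2(-706.5, -354.5) = 243.4°.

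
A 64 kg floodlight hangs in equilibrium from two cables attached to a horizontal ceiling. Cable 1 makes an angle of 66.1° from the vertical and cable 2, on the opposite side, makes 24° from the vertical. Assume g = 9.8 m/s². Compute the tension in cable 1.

Angles from the horizontal: cable 1 is 90° − 66.1° = 23.9°, cable 2 is 90° − 24° = 66°.
Weight W = 64 × 9.8 = 627.2 N acts straight down.
Horizontal: T_1 cos 23.9° = T_2 cos 66°  →  T_2 = 2.248 T_1.
Vertical: T_1 sin 23.9° + T_2 sin 66° = 627.2.
Substituting the horizontal relation into the vertical equation gives 2.459 T_1 = 627.2, so T_1 = 255.1 N.

T_1 ≈ 255 N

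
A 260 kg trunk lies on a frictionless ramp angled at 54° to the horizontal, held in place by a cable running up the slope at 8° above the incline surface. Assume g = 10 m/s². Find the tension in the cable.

T ≈ 2120 N

Take axes along and perpendicular to the incline. Weight components: W sin 54° = 2103 N down-slope, W cos 54° = 1528 N into the surface.
Along incline: T cos 8° = W sin 54° → T = 2124 N.
Perpendicular: N = W cos 54° − T sin 8° = 1233 N.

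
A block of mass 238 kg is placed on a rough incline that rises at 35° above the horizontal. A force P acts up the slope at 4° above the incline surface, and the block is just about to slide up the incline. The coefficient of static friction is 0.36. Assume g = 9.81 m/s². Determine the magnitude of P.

On the verge of sliding up the incline, friction equals μN and acts down the slope.
Perpendicular: N + P sin 4° = W cos 35° = 1913 N.
Along incline: P cos 4° = W sin 35° + μN  with W sin 35° = 1339 N.
Solving the pair for P and N: P = 1983 N, N = 1774 N (and f = μN = 638.7 N).

P ≈ 1980 N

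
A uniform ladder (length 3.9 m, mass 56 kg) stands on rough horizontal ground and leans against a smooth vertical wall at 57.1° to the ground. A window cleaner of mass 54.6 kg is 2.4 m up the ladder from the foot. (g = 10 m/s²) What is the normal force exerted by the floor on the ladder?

ΣF_y = 0: N_floor = 56×10 + 54.6×10 = 1106 N.

N_floor ≈ 1110 N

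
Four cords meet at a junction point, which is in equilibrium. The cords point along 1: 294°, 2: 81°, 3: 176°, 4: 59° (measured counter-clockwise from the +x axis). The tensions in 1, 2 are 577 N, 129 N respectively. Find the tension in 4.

T_4 ≈ 428 N

Resolve: ΣF_x = 577 cos 294° + 129 cos 81° + T_3 cos 176° + T_4 cos 59° = 0.
        ΣF_y = 577 sin 294° + 129 sin 81° + T_3 sin 176° + T_4 sin 59° = 0.
The known terms sum to (254.9, -399.7) N, so -0.9976 T_3 + 0.5150 T_4 = -254.9 and 0.0698 T_3 + 0.8572 T_4 = 399.7.
Solving simultaneously: T_3 = 476.2 N, T_4 = 427.6 N.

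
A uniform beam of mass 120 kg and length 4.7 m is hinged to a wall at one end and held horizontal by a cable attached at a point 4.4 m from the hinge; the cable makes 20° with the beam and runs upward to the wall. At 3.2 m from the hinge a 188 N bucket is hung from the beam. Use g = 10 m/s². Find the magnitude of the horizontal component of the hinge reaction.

H_x ≈ 2140 N

Take torques about the hinge: T sin 20° · 4.4 = 120×10×2.35 + 188×3.2 = 3421.6 N·m.
So T = 3421.6 / (0.3420 × 4.4) = 2273.7 N.
ΣF_x = 0: H_x = T cos 20° = 2136.5 N.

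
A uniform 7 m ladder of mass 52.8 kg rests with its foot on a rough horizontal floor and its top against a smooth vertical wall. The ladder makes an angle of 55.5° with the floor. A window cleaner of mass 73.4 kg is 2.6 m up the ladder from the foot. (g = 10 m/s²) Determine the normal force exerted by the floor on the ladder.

ΣF_y = 0: N_floor = 52.8×10 + 73.4×10 = 1262 N.

N_floor ≈ 1260 N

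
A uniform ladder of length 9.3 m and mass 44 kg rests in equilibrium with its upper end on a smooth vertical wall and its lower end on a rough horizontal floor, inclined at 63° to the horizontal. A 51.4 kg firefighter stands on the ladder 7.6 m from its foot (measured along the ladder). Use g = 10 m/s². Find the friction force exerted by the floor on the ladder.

f ≈ 326 N

Torques about the foot: N_wall · 9.3 sin 63° = 44×10×4.65 cos 63° + 51.4×10×7.6 cos 63° → N_wall = 326.12 N.
ΣF_x = 0: f_floor = N_wall = 326.12 N.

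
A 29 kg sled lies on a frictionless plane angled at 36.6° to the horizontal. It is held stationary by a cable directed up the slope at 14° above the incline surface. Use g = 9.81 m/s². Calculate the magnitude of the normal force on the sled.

N ≈ 186 N

Take axes along and perpendicular to the incline. Weight components: W sin 36.6° = 169.6 N down-slope, W cos 36.6° = 228.4 N into the surface.
Along incline: T cos 14° = W sin 36.6° → T = 174.8 N.
Perpendicular: N = W cos 36.6° − T sin 14° = 186.1 N.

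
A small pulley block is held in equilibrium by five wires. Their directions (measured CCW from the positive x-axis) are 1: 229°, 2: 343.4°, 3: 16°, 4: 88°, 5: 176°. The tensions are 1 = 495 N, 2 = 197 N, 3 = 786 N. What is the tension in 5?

T_5 ≈ 627 N

Resolve: ΣF_x = 495 cos 229° + 197 cos 343.4° + 786 cos 16° + T_4 cos 88° + T_5 cos 176° = 0.
        ΣF_y = 495 sin 229° + 197 sin 343.4° + 786 sin 16° + T_4 sin 88° + T_5 sin 176° = 0.
The known terms sum to (619.6, -213.2) N, so 0.0349 T_4 − 0.9976 T_5 = -619.6 and 0.9994 T_4 + 0.0698 T_5 = 213.2.
Solving simultaneously: T_4 = 169.6 N, T_5 = 627 N.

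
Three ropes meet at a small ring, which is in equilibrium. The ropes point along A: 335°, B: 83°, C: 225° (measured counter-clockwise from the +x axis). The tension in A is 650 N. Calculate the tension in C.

T_C ≈ 1000 N

Resolve: ΣF_x = 650 cos 335° + T_B cos 83° + T_C cos 225° = 0.
        ΣF_y = 650 sin 335° + T_B sin 83° + T_C sin 225° = 0.
The known terms sum to (589.1, -274.7) N, so 0.1219 T_B − 0.7071 T_C = -589.1 and 0.9925 T_B − 0.7071 T_C = 274.7.
Solving simultaneously: T_B = 992.1 N, T_C = 1004 N.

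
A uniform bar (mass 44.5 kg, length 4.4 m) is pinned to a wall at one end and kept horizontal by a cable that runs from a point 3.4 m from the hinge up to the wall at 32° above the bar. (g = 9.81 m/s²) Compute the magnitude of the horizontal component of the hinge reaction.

Take torques about the hinge: T sin 32° · 3.4 = 44.5×9.81×2.2 = 960.4 N·m.
So T = 960.4 / (0.5299 × 3.4) = 533.04 N.
ΣF_x = 0: H_x = T cos 32° = 452.05 N.

H_x ≈ 452 N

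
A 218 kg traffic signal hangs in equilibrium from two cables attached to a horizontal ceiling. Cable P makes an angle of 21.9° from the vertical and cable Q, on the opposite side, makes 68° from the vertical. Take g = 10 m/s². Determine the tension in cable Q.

T_Q ≈ 813 N

Angles from the horizontal: cable P is 90° − 21.9° = 68.1°, cable Q is 90° − 68° = 22°.
Weight W = 218 × 10 = 2180 N acts straight down.
Horizontal: T_P cos 68.1° = T_Q cos 22°  →  T_P = 2.486 T_Q.
Vertical: T_P sin 68.1° + T_Q sin 22° = 2180.
Substituting the horizontal relation into the vertical equation gives 2.681 T_Q = 2180, so T_Q = 813.1 N.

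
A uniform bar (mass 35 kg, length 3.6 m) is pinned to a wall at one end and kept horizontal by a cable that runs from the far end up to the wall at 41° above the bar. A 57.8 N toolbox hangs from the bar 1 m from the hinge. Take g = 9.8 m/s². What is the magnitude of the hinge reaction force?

|H| ≈ 303 N

Take torques about the hinge: T sin 41° · 3.6 = 35×9.8×1.8 + 57.8×1 = 675.2 N·m.
So T = 675.2 / (0.6561 × 3.6) = 285.88 N.
ΣF_x = 0: H_x = T cos 41° = 215.76 N.
ΣF_y = 0: H_y = (35×9.8 + 57.8) − T sin 41° = 400.8 − 187.56 = 213.24 N.
|H| = √(H_x² + H_y²) = √((215.76)² + (213.24)²) = 303.36 N.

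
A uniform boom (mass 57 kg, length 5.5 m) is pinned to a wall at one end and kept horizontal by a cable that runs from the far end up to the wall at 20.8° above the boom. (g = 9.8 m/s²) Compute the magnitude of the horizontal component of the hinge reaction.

Take torques about the hinge: T sin 20.8° · 5.5 = 57×9.8×2.75 = 1536.2 N·m.
So T = 1536.2 / (0.3551 × 5.5) = 786.52 N.
ΣF_x = 0: H_x = T cos 20.8° = 735.26 N.

H_x ≈ 735 N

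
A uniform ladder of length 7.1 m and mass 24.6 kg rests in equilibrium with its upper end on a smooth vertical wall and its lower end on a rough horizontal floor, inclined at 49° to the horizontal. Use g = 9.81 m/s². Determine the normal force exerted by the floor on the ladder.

ΣF_y = 0: N_floor = 24.6×9.81 = 241.33 N.

N_floor ≈ 241 N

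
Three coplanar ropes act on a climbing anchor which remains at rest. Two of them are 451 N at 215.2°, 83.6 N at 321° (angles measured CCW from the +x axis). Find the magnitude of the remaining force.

F ≈ 436 N

Sum the known components: ΣF_x = -303.6 N, ΣF_y = -312.6 N.
For equilibrium the remaining force must supply (−ΣF_x, −ΣF_y) = (303.6, 312.6) N.
Magnitude = √((303.6)² + (312.6)²) = 435.7 N; direction = atan2(312.6, 303.6) = 45.8°.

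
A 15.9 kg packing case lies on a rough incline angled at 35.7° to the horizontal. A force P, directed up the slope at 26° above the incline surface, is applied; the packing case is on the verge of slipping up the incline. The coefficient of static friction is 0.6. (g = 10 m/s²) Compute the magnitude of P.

On the verge of sliding up the incline, friction equals μN and acts down the slope.
Perpendicular: N + P sin 26° = W cos 35.7° = 129.1 N.
Along incline: P cos 26° = W sin 35.7° + μN  with W sin 35.7° = 92.78 N.
Solving the pair for P and N: P = 146.5 N, N = 64.88 N (and f = μN = 38.93 N).

P ≈ 147 N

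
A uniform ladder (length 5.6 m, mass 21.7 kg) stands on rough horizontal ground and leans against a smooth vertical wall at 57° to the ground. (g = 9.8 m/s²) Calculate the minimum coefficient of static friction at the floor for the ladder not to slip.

ΣF_y = 0: N_floor = 21.7×9.8 = 212.66 N.
Torques about the foot: N_wall · 5.6 sin 57° = 21.7×9.8×2.8 cos 57° → N_wall = 69.052 N.
ΣF_x = 0: f_floor = N_wall = 69.052 N.
μ_min = f_floor / N_floor = 69.052 / 212.66 = 0.3247.

μ_min ≈ 0.325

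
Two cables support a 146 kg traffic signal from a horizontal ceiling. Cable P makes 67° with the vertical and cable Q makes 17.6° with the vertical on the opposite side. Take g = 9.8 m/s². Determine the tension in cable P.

T_P ≈ 435 N

Angles from the horizontal: cable P is 90° − 67° = 23°, cable Q is 90° − 17.6° = 72.4°.
Weight W = 146 × 9.8 = 1431 N acts straight down.
Horizontal: T_P cos 23° = T_Q cos 72.4°  →  T_Q = 3.044 T_P.
Vertical: T_P sin 23° + T_Q sin 72.4° = 1431.
Substituting the horizontal relation into the vertical equation gives 3.293 T_P = 1431, so T_P = 434.6 N.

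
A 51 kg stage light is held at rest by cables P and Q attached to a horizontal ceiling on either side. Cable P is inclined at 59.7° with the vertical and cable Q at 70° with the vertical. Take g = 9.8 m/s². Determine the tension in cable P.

T_P ≈ 610 N

Angles from the horizontal: cable P is 90° − 59.7° = 30.3°, cable Q is 90° − 70° = 20°.
Weight W = 51 × 9.8 = 499.8 N acts straight down.
Horizontal: T_P cos 30.3° = T_Q cos 20°  →  T_Q = 0.9188 T_P.
Vertical: T_P sin 30.3° + T_Q sin 20° = 499.8.
Substituting the horizontal relation into the vertical equation gives 0.8188 T_P = 499.8, so T_P = 610.4 N.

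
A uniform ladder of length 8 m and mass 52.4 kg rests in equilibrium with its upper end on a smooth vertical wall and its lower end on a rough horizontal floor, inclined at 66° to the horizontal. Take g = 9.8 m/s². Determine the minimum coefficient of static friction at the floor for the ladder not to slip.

μ_min ≈ 0.223

ΣF_y = 0: N_floor = 52.4×9.8 = 513.52 N.
Torques about the foot: N_wall · 8 sin 66° = 52.4×9.8×4 cos 66° → N_wall = 114.32 N.
ΣF_x = 0: f_floor = N_wall = 114.32 N.
μ_min = f_floor / N_floor = 114.32 / 513.52 = 0.2226.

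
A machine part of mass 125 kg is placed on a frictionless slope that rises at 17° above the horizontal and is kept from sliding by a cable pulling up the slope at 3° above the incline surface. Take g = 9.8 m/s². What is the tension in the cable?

Take axes along and perpendicular to the incline. Weight components: W sin 17° = 358.2 N down-slope, W cos 17° = 1171 N into the surface.
Along incline: T cos 3° = W sin 17° → T = 358.6 N.
Perpendicular: N = W cos 17° − T sin 3° = 1153 N.

T ≈ 359 N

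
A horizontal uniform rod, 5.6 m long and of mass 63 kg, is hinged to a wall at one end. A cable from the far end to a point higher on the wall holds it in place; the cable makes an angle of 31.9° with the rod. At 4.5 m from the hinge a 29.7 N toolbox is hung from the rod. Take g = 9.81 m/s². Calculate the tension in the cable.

Take torques about the hinge: T sin 31.9° · 5.6 = 63×9.81×2.8 + 29.7×4.5 = 1864.1 N·m.
So T = 1864.1 / (0.5284 × 5.6) = 629.93 N.

T ≈ 630 N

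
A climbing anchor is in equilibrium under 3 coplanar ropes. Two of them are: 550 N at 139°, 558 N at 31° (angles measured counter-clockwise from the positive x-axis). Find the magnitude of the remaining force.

F ≈ 651 N

Sum the known components: ΣF_x = 63.21 N, ΣF_y = 648.2 N.
For equilibrium the remaining force must supply (−ΣF_x, −ΣF_y) = (-63.21, -648.2) N.
Magnitude = √((-63.21)² + (-648.2)²) = 651.3 N; direction = atan2(-648.2, -63.21) = 264.4°.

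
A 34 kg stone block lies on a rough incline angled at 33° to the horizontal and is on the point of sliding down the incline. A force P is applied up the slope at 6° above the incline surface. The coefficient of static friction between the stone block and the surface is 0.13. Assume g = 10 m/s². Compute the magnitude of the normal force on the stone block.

On the verge of sliding down the incline, friction equals μN and acts up the slope.
Perpendicular: N + P sin 6° = W cos 33° = 285.1 N.
Along incline: P cos 6° + μN = W sin 33° with W sin 33° = 185.2 N.
Solving the pair for P and N: P = 151 N, N = 269.4 N (and f = μN = 35.02 N).

N ≈ 269 N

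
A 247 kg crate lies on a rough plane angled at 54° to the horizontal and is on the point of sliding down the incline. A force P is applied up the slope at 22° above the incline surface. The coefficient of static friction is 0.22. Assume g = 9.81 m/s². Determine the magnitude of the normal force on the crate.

N ≈ 694 N

On the verge of sliding down the incline, friction equals μN and acts up the slope.
Perpendicular: N + P sin 22° = W cos 54° = 1424 N.
Along incline: P cos 22° + μN = W sin 54° with W sin 54° = 1960 N.
Solving the pair for P and N: P = 1950 N, N = 693.9 N (and f = μN = 152.7 N).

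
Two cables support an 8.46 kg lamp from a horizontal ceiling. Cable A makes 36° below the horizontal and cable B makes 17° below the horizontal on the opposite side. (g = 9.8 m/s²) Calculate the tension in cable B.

T_B ≈ 84 N

Weight W = 8.46 × 9.8 = 82.91 N acts straight down.
Horizontal: T_A cos 36° = T_B cos 17°  →  T_A = 1.182 T_B.
Vertical: T_A sin 36° + T_B sin 17° = 82.91.
Substituting the horizontal relation into the vertical equation gives 0.9872 T_B = 82.91, so T_B = 83.99 N.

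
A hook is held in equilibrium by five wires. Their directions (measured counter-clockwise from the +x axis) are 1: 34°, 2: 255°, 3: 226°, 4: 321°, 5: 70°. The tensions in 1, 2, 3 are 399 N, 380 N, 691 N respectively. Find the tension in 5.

T_5 ≈ 692 N

Resolve: ΣF_x = 399 cos 34° + 380 cos 255° + 691 cos 226° + T_4 cos 321° + T_5 cos 70° = 0.
        ΣF_y = 399 sin 34° + 380 sin 255° + 691 sin 226° + T_4 sin 321° + T_5 sin 70° = 0.
The known terms sum to (-247.6, -641) N, so 0.7771 T_4 + 0.3420 T_5 = 247.6 and -0.6293 T_4 + 0.9397 T_5 = 641.
Solving simultaneously: T_4 = 14.18 N, T_5 = 691.6 N.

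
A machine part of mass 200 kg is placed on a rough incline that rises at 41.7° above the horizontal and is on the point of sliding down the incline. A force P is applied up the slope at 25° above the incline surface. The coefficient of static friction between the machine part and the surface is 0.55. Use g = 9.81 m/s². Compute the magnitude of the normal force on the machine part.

N ≈ 1150 N

On the verge of sliding down the incline, friction equals μN and acts up the slope.
Perpendicular: N + P sin 25° = W cos 41.7° = 1465 N.
Along incline: P cos 25° + μN = W sin 41.7° with W sin 41.7° = 1305 N.
Solving the pair for P and N: P = 741.2 N, N = 1152 N (and f = μN = 633.4 N).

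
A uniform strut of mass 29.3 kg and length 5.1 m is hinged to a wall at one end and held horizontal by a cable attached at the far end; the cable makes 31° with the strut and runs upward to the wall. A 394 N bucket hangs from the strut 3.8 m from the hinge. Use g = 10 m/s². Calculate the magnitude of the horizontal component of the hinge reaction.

H_x ≈ 732 N

Take torques about the hinge: T sin 31° · 5.1 = 29.3×10×2.55 + 394×3.8 = 2244.3 N·m.
So T = 2244.3 / (0.5150 × 5.1) = 854.44 N.
ΣF_x = 0: H_x = T cos 31° = 732.4 N.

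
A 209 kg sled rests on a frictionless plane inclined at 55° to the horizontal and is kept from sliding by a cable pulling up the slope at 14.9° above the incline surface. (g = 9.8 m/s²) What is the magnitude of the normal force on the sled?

Take axes along and perpendicular to the incline. Weight components: W sin 55° = 1678 N down-slope, W cos 55° = 1175 N into the surface.
Along incline: T cos 14.9° = W sin 55° → T = 1736 N.
Perpendicular: N = W cos 55° − T sin 14.9° = 728.4 N.

N ≈ 728 N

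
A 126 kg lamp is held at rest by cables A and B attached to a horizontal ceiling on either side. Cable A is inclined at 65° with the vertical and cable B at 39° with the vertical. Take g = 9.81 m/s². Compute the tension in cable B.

T_B ≈ 1150 N

Angles from the horizontal: cable A is 90° − 65° = 25°, cable B is 90° − 39° = 51°.
Weight W = 126 × 9.81 = 1236 N acts straight down.
Horizontal: T_A cos 25° = T_B cos 51°  →  T_A = 0.6944 T_B.
Vertical: T_A sin 25° + T_B sin 51° = 1236.
Substituting the horizontal relation into the vertical equation gives 1.071 T_B = 1236, so T_B = 1155 N.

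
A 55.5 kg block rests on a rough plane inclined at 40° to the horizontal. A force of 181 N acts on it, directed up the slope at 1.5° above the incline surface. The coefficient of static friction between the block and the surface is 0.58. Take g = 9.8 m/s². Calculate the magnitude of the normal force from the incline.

Axes along / perpendicular to the incline. W sin 40° = 349.6 N down-slope; W cos 40° = 416.7 N into the surface.
Perpendicular: N = W cos 40° − P sin 1.5° = 416.7 − 4.738 = 411.9 N.
Along incline: P cos 1.5° + f = W sin 40° (friction acts up-slope) → f = 349.6 − 180.9 = 168.7 N.
|f| = 168.7 N ≤ μN = 238.9 N, so the block is indeed static.

N ≈ 412 N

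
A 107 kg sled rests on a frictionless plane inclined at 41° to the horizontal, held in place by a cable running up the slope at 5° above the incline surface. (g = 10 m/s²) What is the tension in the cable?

T ≈ 705 N

Take axes along and perpendicular to the incline. Weight components: W sin 41° = 702 N down-slope, W cos 41° = 807.5 N into the surface.
Along incline: T cos 5° = W sin 41° → T = 704.7 N.
Perpendicular: N = W cos 41° − T sin 5° = 746.1 N.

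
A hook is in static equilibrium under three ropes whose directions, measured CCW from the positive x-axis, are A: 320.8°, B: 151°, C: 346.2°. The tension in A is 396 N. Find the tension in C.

Resolve: ΣF_x = 396 cos 320.8° + T_B cos 151° + T_C cos 346.2° = 0.
        ΣF_y = 396 sin 320.8° + T_B sin 151° + T_C sin 346.2° = 0.
The known terms sum to (306.9, -250.3) N, so -0.8746 T_B + 0.9711 T_C = -306.9 and 0.4848 T_B − 0.2385 T_C = 250.3.
Solving simultaneously: T_B = 647.8 N, T_C = 267.5 N.

T_C ≈ 267 N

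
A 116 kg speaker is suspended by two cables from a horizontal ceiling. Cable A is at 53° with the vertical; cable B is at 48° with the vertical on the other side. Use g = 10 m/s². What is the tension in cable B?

Angles from the horizontal: cable A is 90° − 53° = 37°, cable B is 90° − 48° = 42°.
Weight W = 116 × 10 = 1160 N acts straight down.
Horizontal: T_A cos 37° = T_B cos 42°  →  T_A = 0.9305 T_B.
Vertical: T_A sin 37° + T_B sin 42° = 1160.
Substituting the horizontal relation into the vertical equation gives 1.229 T_B = 1160, so T_B = 943.8 N.

T_B ≈ 944 N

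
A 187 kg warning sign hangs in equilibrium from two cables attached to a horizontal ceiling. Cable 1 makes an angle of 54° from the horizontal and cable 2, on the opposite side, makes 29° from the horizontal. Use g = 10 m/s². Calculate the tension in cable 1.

T_1 ≈ 1650 N

Weight W = 187 × 10 = 1870 N acts straight down.
Horizontal: T_1 cos 54° = T_2 cos 29°  →  T_2 = 0.672 T_1.
Vertical: T_1 sin 54° + T_2 sin 29° = 1870.
Substituting the horizontal relation into the vertical equation gives 1.135 T_1 = 1870, so T_1 = 1648 N.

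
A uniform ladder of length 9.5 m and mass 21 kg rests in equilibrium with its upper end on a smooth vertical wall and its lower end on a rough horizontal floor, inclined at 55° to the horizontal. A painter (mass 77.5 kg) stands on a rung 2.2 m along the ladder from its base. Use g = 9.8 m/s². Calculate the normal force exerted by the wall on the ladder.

Torques about the foot: N_wall · 9.5 sin 55° = 21×9.8×4.75 cos 55° + 77.5×9.8×2.2 cos 55° → N_wall = 195.21 N.

N_wall ≈ 195 N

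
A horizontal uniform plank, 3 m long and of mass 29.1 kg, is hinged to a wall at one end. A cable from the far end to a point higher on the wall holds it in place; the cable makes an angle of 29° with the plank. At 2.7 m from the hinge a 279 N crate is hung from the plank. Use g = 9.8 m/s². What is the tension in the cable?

Take torques about the hinge: T sin 29° · 3 = 29.1×9.8×1.5 + 279×2.7 = 1181.1 N·m.
So T = 1181.1 / (0.4848 × 3) = 812.05 N.

T ≈ 812 N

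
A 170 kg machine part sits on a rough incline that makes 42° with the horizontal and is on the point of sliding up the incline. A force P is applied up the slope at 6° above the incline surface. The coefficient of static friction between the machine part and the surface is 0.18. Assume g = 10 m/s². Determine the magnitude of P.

P ≈ 1350 N

On the verge of sliding up the incline, friction equals μN and acts down the slope.
Perpendicular: N + P sin 6° = W cos 42° = 1263 N.
Along incline: P cos 6° = W sin 42° + μN  with W sin 42° = 1138 N.
Solving the pair for P and N: P = 1347 N, N = 1123 N (and f = μN = 202.1 N).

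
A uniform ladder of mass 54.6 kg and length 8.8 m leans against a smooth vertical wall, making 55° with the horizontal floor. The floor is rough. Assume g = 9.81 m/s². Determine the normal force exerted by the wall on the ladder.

N_wall ≈ 188 N

Torques about the foot: N_wall · 8.8 sin 55° = 54.6×9.81×4.4 cos 55° → N_wall = 187.52 N.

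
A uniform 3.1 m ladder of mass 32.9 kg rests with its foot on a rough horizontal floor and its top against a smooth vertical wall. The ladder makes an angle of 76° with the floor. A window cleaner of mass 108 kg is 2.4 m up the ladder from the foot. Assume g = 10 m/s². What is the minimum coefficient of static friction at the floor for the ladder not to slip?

ΣF_y = 0: N_floor = 32.9×10 + 108×10 = 1409 N.
Torques about the foot: N_wall · 3.1 sin 76° = 32.9×10×1.55 cos 76° + 108×10×2.4 cos 76° → N_wall = 249.48 N.
ΣF_x = 0: f_floor = N_wall = 249.48 N.
μ_min = f_floor / N_floor = 249.48 / 1409 = 0.1771.

μ_min ≈ 0.177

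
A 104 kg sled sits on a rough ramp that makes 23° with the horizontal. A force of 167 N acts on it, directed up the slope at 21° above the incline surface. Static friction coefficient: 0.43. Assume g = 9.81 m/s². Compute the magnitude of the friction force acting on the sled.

Axes along / perpendicular to the incline. W sin 23° = 398.6 N down-slope; W cos 23° = 939.1 N into the surface.
Perpendicular: N = W cos 23° − P sin 21° = 939.1 − 59.85 = 879.3 N.
Along incline: P cos 21° + f = W sin 23° (friction acts up-slope) → f = 398.6 − 155.9 = 242.7 N.
|f| = 242.7 N ≤ μN = 378.1 N, so the sled is indeed static.

f ≈ 243 N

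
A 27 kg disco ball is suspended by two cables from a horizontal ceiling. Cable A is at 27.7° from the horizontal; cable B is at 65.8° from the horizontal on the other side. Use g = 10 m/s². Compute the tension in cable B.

T_B ≈ 240 N

Weight W = 27 × 10 = 270 N acts straight down.
Horizontal: T_A cos 27.7° = T_B cos 65.8°  →  T_A = 0.463 T_B.
Vertical: T_A sin 27.7° + T_B sin 65.8° = 270.
Substituting the horizontal relation into the vertical equation gives 1.127 T_B = 270, so T_B = 239.5 N.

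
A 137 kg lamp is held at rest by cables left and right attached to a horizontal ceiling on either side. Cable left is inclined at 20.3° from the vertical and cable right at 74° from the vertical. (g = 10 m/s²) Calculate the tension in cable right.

T_right ≈ 477 N

Angles from the horizontal: cable left is 90° − 20.3° = 69.7°, cable right is 90° − 74° = 16°.
Weight W = 137 × 10 = 1370 N acts straight down.
Horizontal: T_left cos 69.7° = T_right cos 16°  →  T_left = 2.771 T_right.
Vertical: T_left sin 69.7° + T_right sin 16° = 1370.
Substituting the horizontal relation into the vertical equation gives 2.874 T_right = 1370, so T_right = 476.6 N.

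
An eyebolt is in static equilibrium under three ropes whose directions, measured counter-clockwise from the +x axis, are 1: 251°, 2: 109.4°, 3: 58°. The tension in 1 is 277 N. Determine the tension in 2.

Resolve: ΣF_x = 277 cos 251° + T_2 cos 109.4° + T_3 cos 58° = 0.
        ΣF_y = 277 sin 251° + T_2 sin 109.4° + T_3 sin 58° = 0.
The known terms sum to (-90.18, -261.9) N, so -0.3322 T_2 + 0.5299 T_3 = 90.18 and 0.9432 T_2 + 0.8480 T_3 = 261.9.
Solving simultaneously: T_2 = 79.73 N, T_3 = 220.2 N.

T_2 ≈ 79.7 N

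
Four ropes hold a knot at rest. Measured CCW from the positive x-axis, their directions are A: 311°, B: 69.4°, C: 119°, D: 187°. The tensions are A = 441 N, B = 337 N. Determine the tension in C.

T_C ≈ 72.2 N

Resolve: ΣF_x = 441 cos 311° + 337 cos 69.4° + T_C cos 119° + T_D cos 187° = 0.
        ΣF_y = 441 sin 311° + 337 sin 69.4° + T_C sin 119° + T_D sin 187° = 0.
The known terms sum to (407.9, -17.37) N, so -0.4848 T_C − 0.9925 T_D = -407.9 and 0.8746 T_C − 0.1219 T_D = 17.37.
Solving simultaneously: T_C = 72.21 N, T_D = 375.7 N.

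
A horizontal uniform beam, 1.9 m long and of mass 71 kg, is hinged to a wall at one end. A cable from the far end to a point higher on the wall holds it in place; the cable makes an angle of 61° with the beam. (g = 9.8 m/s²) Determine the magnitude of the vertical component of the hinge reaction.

|H_y| ≈ 348 N

Take torques about the hinge: T sin 61° · 1.9 = 71×9.8×0.95 = 661.01 N·m.
So T = 661.01 / (0.8746 × 1.9) = 397.77 N.
ΣF_y = 0: H_y = (71×9.8) − T sin 61° = 695.8 − 347.9 = 347.9 N.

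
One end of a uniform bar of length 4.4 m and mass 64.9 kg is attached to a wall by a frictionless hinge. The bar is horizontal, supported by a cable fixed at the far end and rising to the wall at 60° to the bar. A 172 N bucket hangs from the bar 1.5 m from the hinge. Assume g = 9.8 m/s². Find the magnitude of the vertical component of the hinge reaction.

Take torques about the hinge: T sin 60° · 4.4 = 64.9×9.8×2.2 + 172×1.5 = 1657.2 N·m.
So T = 1657.2 / (0.8660 × 4.4) = 434.91 N.
ΣF_y = 0: H_y = (64.9×9.8 + 172) − T sin 60° = 808.02 − 376.65 = 431.37 N.

|H_y| ≈ 431 N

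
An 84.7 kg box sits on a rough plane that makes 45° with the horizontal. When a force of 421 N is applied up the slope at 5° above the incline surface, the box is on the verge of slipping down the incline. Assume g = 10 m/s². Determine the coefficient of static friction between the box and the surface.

On the verge of sliding down the incline, friction is at its maximum μN and acts up the slope.
Perpendicular to incline: N = W cos 45° − P sin 5° = 598.9 − 36.69 = 562.2 N.
Along incline: P cos 5° + μN = W sin 45° → μ = (W sin 45° − P cos 5°) / N = 0.3193.

μ ≈ 0.319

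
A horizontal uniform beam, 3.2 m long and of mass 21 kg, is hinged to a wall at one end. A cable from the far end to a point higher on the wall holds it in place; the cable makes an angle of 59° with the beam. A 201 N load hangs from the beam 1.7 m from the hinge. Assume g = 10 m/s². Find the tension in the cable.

Take torques about the hinge: T sin 59° · 3.2 = 21×10×1.6 + 201×1.7 = 677.7 N·m.
So T = 677.7 / (0.8572 × 3.2) = 247.07 N.

T ≈ 247 N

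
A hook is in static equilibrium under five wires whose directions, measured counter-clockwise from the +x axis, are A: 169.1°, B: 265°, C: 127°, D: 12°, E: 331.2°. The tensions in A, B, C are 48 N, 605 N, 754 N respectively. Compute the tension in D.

Resolve: ΣF_x = 48 cos 169.1° + 605 cos 265° + 754 cos 127° + T_D cos 12° + T_E cos 331.2° = 0.
        ΣF_y = 48 sin 169.1° + 605 sin 265° + 754 sin 127° + T_D sin 12° + T_E sin 331.2° = 0.
The known terms sum to (-553.6, 8.55) N, so 0.9781 T_D + 0.8763 T_E = 553.6 and 0.2079 T_D − 0.4818 T_E = -8.55.
Solving simultaneously: T_D = 396.7 N, T_E = 189 N.

T_D ≈ 397 N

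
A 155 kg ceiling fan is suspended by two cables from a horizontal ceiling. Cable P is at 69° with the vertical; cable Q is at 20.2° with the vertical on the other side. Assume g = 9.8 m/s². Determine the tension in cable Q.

Angles from the horizontal: cable P is 90° − 69° = 21°, cable Q is 90° − 20.2° = 69.8°.
Weight W = 155 × 9.8 = 1519 N acts straight down.
Horizontal: T_P cos 21° = T_Q cos 69.8°  →  T_P = 0.3699 T_Q.
Vertical: T_P sin 21° + T_Q sin 69.8° = 1519.
Substituting the horizontal relation into the vertical equation gives 1.071 T_Q = 1519, so T_Q = 1418 N.

T_Q ≈ 1420 N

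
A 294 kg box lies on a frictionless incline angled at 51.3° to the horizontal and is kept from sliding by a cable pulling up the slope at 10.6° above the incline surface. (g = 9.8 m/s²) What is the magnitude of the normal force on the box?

N ≈ 1380 N

Take axes along and perpendicular to the incline. Weight components: W sin 51.3° = 2249 N down-slope, W cos 51.3° = 1801 N into the surface.
Along incline: T cos 10.6° = W sin 51.3° → T = 2288 N.
Perpendicular: N = W cos 51.3° − T sin 10.6° = 1381 N.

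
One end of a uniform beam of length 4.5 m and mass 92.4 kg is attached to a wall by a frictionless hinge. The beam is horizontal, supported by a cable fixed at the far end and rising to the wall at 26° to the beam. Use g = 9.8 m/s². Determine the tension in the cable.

Take torques about the hinge: T sin 26° · 4.5 = 92.4×9.8×2.25 = 2037.4 N·m.
So T = 2037.4 / (0.4384 × 4.5) = 1032.8 N.

T ≈ 1030 N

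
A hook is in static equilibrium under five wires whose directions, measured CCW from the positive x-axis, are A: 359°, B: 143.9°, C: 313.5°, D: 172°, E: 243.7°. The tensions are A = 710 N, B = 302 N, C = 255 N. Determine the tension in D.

T_D ≈ 615 N

Resolve: ΣF_x = 710 cos 359° + 302 cos 143.9° + 255 cos 313.5° + T_D cos 172° + T_E cos 243.7° = 0.
        ΣF_y = 710 sin 359° + 302 sin 143.9° + 255 sin 313.5° + T_D sin 172° + T_E sin 243.7° = 0.
The known terms sum to (641.4, -19.42) N, so -0.9903 T_D − 0.4431 T_E = -641.4 and 0.1392 T_D − 0.8965 T_E = 19.42.
Solving simultaneously: T_D = 614.7 N, T_E = 73.76 N.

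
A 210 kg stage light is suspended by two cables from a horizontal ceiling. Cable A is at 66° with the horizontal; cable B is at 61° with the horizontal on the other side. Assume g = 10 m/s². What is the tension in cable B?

Weight W = 210 × 10 = 2100 N acts straight down.
Horizontal: T_A cos 66° = T_B cos 61°  →  T_A = 1.192 T_B.
Vertical: T_A sin 66° + T_B sin 61° = 2100.
Substituting the horizontal relation into the vertical equation gives 1.964 T_B = 2100, so T_B = 1070 N.

T_B ≈ 1070 N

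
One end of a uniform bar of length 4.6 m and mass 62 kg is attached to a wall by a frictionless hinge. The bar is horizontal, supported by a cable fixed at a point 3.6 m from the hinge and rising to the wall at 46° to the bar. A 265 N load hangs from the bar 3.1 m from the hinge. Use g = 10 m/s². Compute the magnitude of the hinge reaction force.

|H| ≈ 657 N

Take torques about the hinge: T sin 46° · 3.6 = 62×10×2.3 + 265×3.1 = 2247.5 N·m.
So T = 2247.5 / (0.7193 × 3.6) = 867.89 N.
ΣF_x = 0: H_x = T cos 46° = 602.88 N.
ΣF_y = 0: H_y = (62×10 + 265) − T sin 46° = 885 − 624.31 = 260.69 N.
|H| = √(H_x² + H_y²) = √((602.88)² + (260.69)²) = 656.83 N.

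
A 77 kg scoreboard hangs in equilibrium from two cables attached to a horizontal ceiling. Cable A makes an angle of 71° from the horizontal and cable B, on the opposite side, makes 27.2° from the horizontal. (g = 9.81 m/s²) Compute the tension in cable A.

T_A ≈ 679 N

Weight W = 77 × 9.81 = 755.4 N acts straight down.
Horizontal: T_A cos 71° = T_B cos 27.2°  →  T_B = 0.366 T_A.
Vertical: T_A sin 71° + T_B sin 27.2° = 755.4.
Substituting the horizontal relation into the vertical equation gives 1.113 T_A = 755.4, so T_A = 678.8 N.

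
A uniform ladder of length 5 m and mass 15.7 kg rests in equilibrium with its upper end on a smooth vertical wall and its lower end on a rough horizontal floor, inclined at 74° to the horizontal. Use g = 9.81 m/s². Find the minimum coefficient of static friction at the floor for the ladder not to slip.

ΣF_y = 0: N_floor = 15.7×9.81 = 154.02 N.
Torques about the foot: N_wall · 5 sin 74° = 15.7×9.81×2.5 cos 74° → N_wall = 22.082 N.
ΣF_x = 0: f_floor = N_wall = 22.082 N.
μ_min = f_floor / N_floor = 22.082 / 154.02 = 0.1434.

μ_min ≈ 0.143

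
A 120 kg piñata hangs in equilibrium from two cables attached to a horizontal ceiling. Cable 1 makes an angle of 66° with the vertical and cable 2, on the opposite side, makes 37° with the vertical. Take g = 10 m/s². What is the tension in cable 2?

Angles from the horizontal: cable 1 is 90° − 66° = 24°, cable 2 is 90° − 37° = 53°.
Weight W = 120 × 10 = 1200 N acts straight down.
Horizontal: T_1 cos 24° = T_2 cos 53°  →  T_1 = 0.6588 T_2.
Vertical: T_1 sin 24° + T_2 sin 53° = 1200.
Substituting the horizontal relation into the vertical equation gives 1.067 T_2 = 1200, so T_2 = 1125 N.

T_2 ≈ 1130 N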